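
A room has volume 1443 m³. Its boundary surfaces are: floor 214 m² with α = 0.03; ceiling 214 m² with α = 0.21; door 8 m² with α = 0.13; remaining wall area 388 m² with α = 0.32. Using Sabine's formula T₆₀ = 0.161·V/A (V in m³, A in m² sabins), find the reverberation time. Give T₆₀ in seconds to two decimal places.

1.32 s

Total absorption A = 214·0.03 + 214·0.21 + 8·0.13 + 388·0.32 = 176.56 m² sabins.
T₆₀ = 0.161 × 1443 / 176.56 = 1.316 s.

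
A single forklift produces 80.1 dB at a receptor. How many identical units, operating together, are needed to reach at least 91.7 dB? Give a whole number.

15

Need L₁ + 10·log₁₀ N ≥ 91.7, i.e. log₁₀ N ≥ 1.16.
N ≥ 10^(11.6/10) = 14.454, so N = 15.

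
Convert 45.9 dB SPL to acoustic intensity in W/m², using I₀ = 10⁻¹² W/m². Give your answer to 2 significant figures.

I = I₀·10^(L/10) = 10⁻¹² × 10^(45.9/10) = 10^(-7.410).

3.9e-08 W/m²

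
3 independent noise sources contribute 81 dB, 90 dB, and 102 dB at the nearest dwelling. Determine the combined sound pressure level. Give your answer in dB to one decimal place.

Incoherent sources combine by intensity addition: L_total = 10·log₁₀(Σ 10^(L_i/10)).
Σ 10^(L/10) = 10^(81/10) + 10^(90/10) + 10^(102/10) = 1.697e+10.
L_total = 10·log₁₀(1.697e+10) = 102.30 dB.

102.3 dB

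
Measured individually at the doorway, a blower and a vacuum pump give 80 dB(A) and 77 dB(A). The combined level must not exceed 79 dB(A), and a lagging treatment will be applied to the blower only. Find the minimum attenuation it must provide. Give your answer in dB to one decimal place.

5.3 dB

The untreated sources together contribute 10^(77/10) = 5.012e+07, i.e. 77.00 dB(A).
To meet 79 dB(A) overall, the treated blower may contribute at most 10^(79/10) − 5.012e+07 = 2.931e+07, i.e. 74.67 dB(A).
So the blower must be reduced from 80 to 74.67 dB(A): IL = 5.33 dB.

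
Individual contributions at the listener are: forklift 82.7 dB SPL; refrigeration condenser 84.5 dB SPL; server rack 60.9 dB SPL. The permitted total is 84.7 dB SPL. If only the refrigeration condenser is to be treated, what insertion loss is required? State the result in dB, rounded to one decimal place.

4.2 dB

Everything except the refrigeration condenser sums to 10^(82.7/10) + 10^(60.9/10) = 1.874e+08 in linear terms, 82.73 dB SPL.
The limit corresponds to 10^(84.7/10) = 2.951e+08; subtracting the fixed part leaves 1.077e+08 for the refrigeration condenser, i.e. 80.32 dB SPL.
So the refrigeration condenser must be reduced from 84.5 to 80.32 dB SPL: IL = 4.18 dB.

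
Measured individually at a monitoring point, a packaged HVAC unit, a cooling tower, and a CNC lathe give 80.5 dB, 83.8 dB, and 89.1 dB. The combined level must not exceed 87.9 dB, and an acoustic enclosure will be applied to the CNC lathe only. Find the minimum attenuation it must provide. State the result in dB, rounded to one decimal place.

The untreated sources together contribute 10^(80.5/10) + 10^(83.8/10) = 3.521e+08, i.e. 85.47 dB.
To meet 87.9 dB overall, the treated CNC lathe may contribute at most 10^(87.9/10) − 3.521e+08 = 2.645e+08, i.e. 84.22 dB.
So the CNC lathe must be reduced from 89.1 to 84.22 dB: IL = 4.88 dB.

4.9 dB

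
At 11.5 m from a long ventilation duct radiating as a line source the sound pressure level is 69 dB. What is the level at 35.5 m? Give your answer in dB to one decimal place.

64.1 dB

Cylindrical spreading from a line source gives a 10·log₁₀(r₂/r₁) drop.
L₂ = 69 − 10·log₁₀(35.5/11.5) = 69 − 4.895 = 64.10 dB.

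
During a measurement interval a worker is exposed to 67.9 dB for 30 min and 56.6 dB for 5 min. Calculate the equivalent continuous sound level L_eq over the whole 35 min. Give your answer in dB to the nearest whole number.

L_eq = 10·log₁₀[(1/T)·Σ tᵢ·10^(Lᵢ/10)] with T = 35 min.
Σ tᵢ·10^(Lᵢ/10) = 30·10^(67.9/10) + 5·10^(56.6/10) = 1.873e+08.
L_eq = 10·log₁₀(1.873e+08/35) = 67.28 dB.

67 dB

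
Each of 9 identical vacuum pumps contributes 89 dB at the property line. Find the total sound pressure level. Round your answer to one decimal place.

L_total = L₁ + 10·log₁₀ N for N identical incoherent sources.
L_total = 89 + 10·log₁₀(9) = 89 + 9.542 = 98.54 dB.

98.5 dB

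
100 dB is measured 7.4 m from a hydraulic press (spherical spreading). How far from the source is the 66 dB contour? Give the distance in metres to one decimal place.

The 34.0 dB drop corresponds to a distance ratio of 10^(34.0/20) for a point source.
r₂ = 7.4·10^((100−66)/20) = 7.4·10^(34.0/20) = 370.88 m.

370.9 m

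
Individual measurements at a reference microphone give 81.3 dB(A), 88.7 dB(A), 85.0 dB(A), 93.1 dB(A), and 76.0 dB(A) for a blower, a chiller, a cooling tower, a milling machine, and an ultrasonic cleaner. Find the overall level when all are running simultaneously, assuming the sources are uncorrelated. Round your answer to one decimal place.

Incoherent sources combine by intensity addition: L_total = 10·log₁₀(Σ 10^(L_i/10)).
Σ 10^(L/10) = 10^(81.3/10) + 10^(88.7/10) + 10^(85.0/10) + 10^(93.1/10) + 10^(76.0/10) = 3.274e+09.
L_total = 10·log₁₀(3.274e+09) = 95.15 dB(A).

95.2 dB(A)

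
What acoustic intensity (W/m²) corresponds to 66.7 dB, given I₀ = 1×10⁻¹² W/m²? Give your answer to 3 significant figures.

4.68e-06 W/m²

I/I₀ = 10^(66.7/10) = 4.677e+06, so I = 4.677e+06 × 10⁻¹² W/m².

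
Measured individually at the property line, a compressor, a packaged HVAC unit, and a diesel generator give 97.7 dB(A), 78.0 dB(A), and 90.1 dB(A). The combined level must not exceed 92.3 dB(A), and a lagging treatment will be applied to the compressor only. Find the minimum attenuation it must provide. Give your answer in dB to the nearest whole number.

10 dB

Fixed contribution from the other sources: Σ 10^(L/10) = 10^(78.0/10) + 10^(90.1/10) = 1.086e+09 (90.36 dB(A)).
The limit corresponds to 10^(92.3/10) = 1.698e+09; subtracting the fixed part leaves 6.119e+08 for the compressor, i.e. 87.87 dB(A).
Required insertion loss = 97.7 − 87.87 = 9.83 dB.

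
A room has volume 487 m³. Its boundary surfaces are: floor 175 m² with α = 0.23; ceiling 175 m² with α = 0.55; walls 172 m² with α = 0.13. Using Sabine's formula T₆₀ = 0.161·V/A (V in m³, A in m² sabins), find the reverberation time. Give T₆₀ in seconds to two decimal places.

0.49 s

Total absorption A = 175·0.23 + 175·0.55 + 172·0.13 = 158.86 m² sabins.
T₆₀ = 0.161·V/A = 0.161·487/158.86 = 0.494 s.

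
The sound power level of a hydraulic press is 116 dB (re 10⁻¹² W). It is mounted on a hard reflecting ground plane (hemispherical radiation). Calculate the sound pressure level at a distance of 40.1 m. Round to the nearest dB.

Free-field hemispherical radiation: L_p = L_w − 10·log₁₀(2π·r²), r = 40.1 m.
2π·r² = 1.01e+04 m², 10·log₁₀ of that is 40.045 dB.
L_p = 116 − 40.045 = 75.96 dB.

76 dB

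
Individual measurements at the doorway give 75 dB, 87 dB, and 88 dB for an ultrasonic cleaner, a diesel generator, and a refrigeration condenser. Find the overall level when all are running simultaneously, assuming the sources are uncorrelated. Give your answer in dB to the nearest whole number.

91 dB

Incoherent sources combine by intensity addition: L_total = 10·log₁₀(Σ 10^(L_i/10)).
Σ 10^(L/10) = 10^(75/10) + 10^(87/10) + 10^(88/10) = 1.164e+09.
L_total = 10·log₁₀(1.164e+09) = 90.66 dB.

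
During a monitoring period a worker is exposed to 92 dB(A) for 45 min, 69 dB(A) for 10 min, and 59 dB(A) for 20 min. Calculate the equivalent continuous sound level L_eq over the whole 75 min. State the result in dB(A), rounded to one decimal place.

The energy average is taken in the linear domain: L_eq = 10·log₁₀[(Σ tᵢ·10^(Lᵢ/10))/T], T = 75 min.
Σ tᵢ·10^(Lᵢ/10) = 45·10^(92/10) + 10·10^(69/10) + 20·10^(59/10) = 7.142e+10.
L_eq = 10·log₁₀(7.142e+10/75) = 89.79 dB(A).

89.8 dB(A)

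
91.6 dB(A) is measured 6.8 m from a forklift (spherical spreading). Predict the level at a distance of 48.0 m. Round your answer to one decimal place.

74.6 dB(A)

For a point source, L₂ = L₁ − 20·log₁₀(r₂/r₁).
L₂ = 91.6 − 20·log₁₀(48.0/6.8) = 91.6 − 16.975 = 74.63 dB(A).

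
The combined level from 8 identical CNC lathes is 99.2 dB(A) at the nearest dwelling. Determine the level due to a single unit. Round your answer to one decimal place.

Dividing the total intensity by 8 lowers the level by 10·log₁₀ 8 = 9.031 dB: L₁ = 99.2 − 9.031.

90.2 dB(A)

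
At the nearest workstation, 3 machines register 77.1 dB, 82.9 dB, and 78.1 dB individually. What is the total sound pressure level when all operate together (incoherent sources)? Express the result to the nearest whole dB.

For uncorrelated sources the intensities add, so convert each level to linear form, sum, and take 10·log₁₀ of the total.
Σ 10^(L/10) = 10^(77.1/10) + 10^(82.9/10) + 10^(78.1/10) = 3.108e+08.
L_total = 10·log₁₀(3.108e+08) = 84.93 dB.

85 dB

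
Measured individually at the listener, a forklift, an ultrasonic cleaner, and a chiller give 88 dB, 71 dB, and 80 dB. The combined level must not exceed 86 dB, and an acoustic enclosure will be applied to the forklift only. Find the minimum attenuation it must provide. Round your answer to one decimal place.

The untreated sources together contribute 10^(71/10) + 10^(80/10) = 1.126e+08, i.e. 80.51 dB.
The limit corresponds to 10^(86/10) = 3.981e+08; subtracting the fixed part leaves 2.855e+08 for the forklift, i.e. 84.56 dB.
Required insertion loss = 88 − 84.56 = 3.44 dB.

3.4 dB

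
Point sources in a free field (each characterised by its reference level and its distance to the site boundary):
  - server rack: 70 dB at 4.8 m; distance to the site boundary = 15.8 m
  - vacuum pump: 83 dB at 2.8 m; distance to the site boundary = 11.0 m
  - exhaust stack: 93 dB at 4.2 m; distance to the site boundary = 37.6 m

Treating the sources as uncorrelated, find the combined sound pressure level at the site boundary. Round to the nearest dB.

76 dB

First find each source's level at the receiver (point-source: −20·log₁₀(r/r_ref)), then combine on an intensity basis.
server rack: 70 − 20·log₁₀(15.8/4.8) = 70 − 10.35 = 59.65 dB.
vacuum pump: 83 − 20·log₁₀(11.0/2.8) = 83 − 11.88 = 71.12 dB.
exhaust stack: 93 − 20·log₁₀(37.6/4.2) = 93 − 19.04 = 73.96 dB.
Σ 10^(L/10) = 3.875e+07 → L_total = 10·log₁₀(3.875e+07) = 75.88 dB.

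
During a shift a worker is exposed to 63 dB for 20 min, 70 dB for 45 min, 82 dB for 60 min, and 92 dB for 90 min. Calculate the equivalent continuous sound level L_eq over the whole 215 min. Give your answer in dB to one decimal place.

88.5 dB

Weight each interval's intensity by its duration and average over T = 215 min:
Σ tᵢ·10^(Lᵢ/10) = 20·10^(63/10) + 45·10^(70/10) + 60·10^(82/10) + 90·10^(92/10) = 1.526e+11.
L_eq = 10·log₁₀(1.526e+11/215) = 88.51 dB.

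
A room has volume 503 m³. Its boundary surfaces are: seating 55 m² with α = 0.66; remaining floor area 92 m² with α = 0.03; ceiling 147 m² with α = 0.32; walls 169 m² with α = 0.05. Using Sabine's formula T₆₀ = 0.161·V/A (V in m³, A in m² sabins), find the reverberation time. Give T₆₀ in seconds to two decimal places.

Total absorption A = 55·0.66 + 92·0.03 + 147·0.32 + 169·0.05 = 94.55 m² sabins.
T₆₀ = 0.161 × 503 / 94.55 = 0.857 s.

0.86 s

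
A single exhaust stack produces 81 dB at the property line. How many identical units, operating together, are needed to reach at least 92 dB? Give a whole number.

13

N identical sources give L₁ + 10·log₁₀ N, so require 10·log₁₀ N ≥ 92 − 81 = 11.0 dB.
N ≥ 10^(11.0/10) = 12.589, so N = 13.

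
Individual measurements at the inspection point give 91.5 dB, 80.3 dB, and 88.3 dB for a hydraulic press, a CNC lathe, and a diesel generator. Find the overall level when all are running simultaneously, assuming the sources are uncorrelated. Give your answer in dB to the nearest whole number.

93 dB

Incoherent sources combine by intensity addition: L_total = 10·log₁₀(Σ 10^(L_i/10)).
Σ 10^(L/10) = 10^(91.5/10) + 10^(80.3/10) + 10^(88.3/10) = 2.196e+09.
L_total = 10·log₁₀(2.196e+09) = 93.42 dB.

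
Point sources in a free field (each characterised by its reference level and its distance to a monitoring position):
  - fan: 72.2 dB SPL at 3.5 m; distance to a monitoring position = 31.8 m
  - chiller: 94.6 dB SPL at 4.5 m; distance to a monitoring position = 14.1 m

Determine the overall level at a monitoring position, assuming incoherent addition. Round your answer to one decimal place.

First find each source's level at the receiver (point-source: −20·log₁₀(r/r_ref)), then combine on an intensity basis.
fan: 72.2 − 20·log₁₀(31.8/3.5) = 72.2 − 19.17 = 53.03 dB SPL.
chiller: 94.6 − 20·log₁₀(14.1/4.5) = 94.6 − 9.92 = 84.68 dB SPL.
Σ 10^(L/10) = 2.940e+08 → L_total = 10·log₁₀(2.940e+08) = 84.68 dB SPL.

84.7 dB SPL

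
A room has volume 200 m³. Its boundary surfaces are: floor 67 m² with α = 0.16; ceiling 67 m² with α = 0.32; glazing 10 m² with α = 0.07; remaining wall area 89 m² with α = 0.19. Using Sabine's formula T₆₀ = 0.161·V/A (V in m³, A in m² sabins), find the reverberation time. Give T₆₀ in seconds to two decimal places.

0.65 s

Summing Sᵢαᵢ: 67·0.16 + 67·0.32 + 10·0.07 + 89·0.19 = 49.77 m².
T₆₀ = 0.161·V/A = 0.161·200/49.77 = 0.647 s.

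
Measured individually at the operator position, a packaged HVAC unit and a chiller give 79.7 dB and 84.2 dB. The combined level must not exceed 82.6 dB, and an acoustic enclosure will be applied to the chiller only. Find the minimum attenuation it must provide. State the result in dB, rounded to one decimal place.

4.7 dB

Everything except the chiller sums to 10^(79.7/10) = 9.333e+07 in linear terms, 79.70 dB.
The limit corresponds to 10^(82.6/10) = 1.820e+08; subtracting the fixed part leaves 8.864e+07 for the chiller, i.e. 79.48 dB.
So the chiller must be reduced from 84.2 to 79.48 dB: IL = 4.72 dB.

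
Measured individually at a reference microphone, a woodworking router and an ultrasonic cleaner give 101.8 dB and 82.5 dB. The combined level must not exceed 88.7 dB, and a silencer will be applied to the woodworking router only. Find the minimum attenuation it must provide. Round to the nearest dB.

14 dB

Everything except the woodworking router sums to 10^(82.5/10) = 1.778e+08 in linear terms, 82.50 dB.
The limit corresponds to 10^(88.7/10) = 7.413e+08; subtracting the fixed part leaves 5.635e+08 for the woodworking router, i.e. 87.51 dB.
Required insertion loss = 101.8 − 87.51 = 14.29 dB.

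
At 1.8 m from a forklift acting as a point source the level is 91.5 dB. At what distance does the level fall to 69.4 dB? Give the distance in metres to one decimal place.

For a point source L₁ − L₂ = 20·log₁₀(r₂/r₁), so r₂ = r₁·10^((L₁−L₂)/20).
r₂ = 1.8·10^((91.5−69.4)/20) = 1.8·10^(22.1/20) = 22.92 m.

22.9 m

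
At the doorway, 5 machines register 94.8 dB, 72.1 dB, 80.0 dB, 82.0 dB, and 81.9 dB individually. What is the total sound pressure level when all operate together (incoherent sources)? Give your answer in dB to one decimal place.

95.4 dB

For uncorrelated sources the intensities add, so convert each level to linear form, sum, and take 10·log₁₀ of the total.
Σ 10^(L/10) = 10^(94.8/10) + 10^(72.1/10) + 10^(80.0/10) + 10^(82.0/10) + 10^(81.9/10) = 3.450e+09.
L_total = 10·log₁₀(3.450e+09) = 95.38 dB.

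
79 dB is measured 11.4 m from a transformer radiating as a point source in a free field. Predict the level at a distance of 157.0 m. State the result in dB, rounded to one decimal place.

56.2 dB

Spherical spreading from a point source gives a 20·log₁₀(r₂/r₁) drop.
L₂ = 79 − 20·log₁₀(157.0/11.4) = 79 − 22.780 = 56.22 dB.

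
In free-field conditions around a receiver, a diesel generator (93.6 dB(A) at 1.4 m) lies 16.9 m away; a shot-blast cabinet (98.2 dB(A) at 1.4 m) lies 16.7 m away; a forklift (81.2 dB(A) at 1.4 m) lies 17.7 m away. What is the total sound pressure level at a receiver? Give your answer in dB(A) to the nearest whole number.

78 dB(A)

First find each source's level at the receiver (point-source: −20·log₁₀(r/r_ref)), then combine on an intensity basis.
diesel generator: 93.6 − 20·log₁₀(16.9/1.4) = 93.6 − 21.64 = 71.96 dB(A).
shot-blast cabinet: 98.2 − 20·log₁₀(16.7/1.4) = 98.2 − 21.53 = 76.67 dB(A).
forklift: 81.2 − 20·log₁₀(17.7/1.4) = 81.2 − 22.04 = 59.16 dB(A).
Σ 10^(L/10) = 6.298e+07 → L_total = 10·log₁₀(6.298e+07) = 77.99 dB(A).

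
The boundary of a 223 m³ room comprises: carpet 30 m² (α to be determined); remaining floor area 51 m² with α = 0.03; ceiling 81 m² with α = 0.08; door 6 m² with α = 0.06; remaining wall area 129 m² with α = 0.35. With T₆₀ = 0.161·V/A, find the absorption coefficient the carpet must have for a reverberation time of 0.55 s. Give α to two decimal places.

A = 0.161·V/T₆₀ = 0.161·223/0.55 = 65.28 m² sabins.
Absorption from the other surfaces = 51·0.03 + 81·0.08 + 6·0.06 + 129·0.35 = 53.52 m², so the carpet must supply 11.76 m² over 30 m².
α = 11.76/30 = 0.392.

0.39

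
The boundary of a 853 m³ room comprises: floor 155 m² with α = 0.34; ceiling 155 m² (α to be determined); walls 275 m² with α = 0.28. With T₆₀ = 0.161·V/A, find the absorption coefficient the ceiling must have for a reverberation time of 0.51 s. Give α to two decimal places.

0.90

A = 0.161·V/T₆₀ = 0.161·853/0.51 = 269.28 m² sabins.
Absorption from the other surfaces = 155·0.34 + 275·0.28 = 129.70 m², so the ceiling must supply 139.58 m² over 155 m².
α = 139.58/155 = 0.901.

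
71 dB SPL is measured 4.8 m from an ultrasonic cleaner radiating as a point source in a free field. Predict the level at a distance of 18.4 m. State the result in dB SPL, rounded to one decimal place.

59.3 dB SPL

For a point source, L₂ = L₁ − 20·log₁₀(r₂/r₁).
L₂ = 71 − 20·log₁₀(18.4/4.8) = 71 − 11.672 = 59.33 dB SPL.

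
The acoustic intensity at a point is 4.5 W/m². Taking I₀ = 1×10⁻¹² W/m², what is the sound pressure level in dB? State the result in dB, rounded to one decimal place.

126.5 dB

L = 10·log₁₀(I/I₀) = 10·log₁₀(4.5/10⁻¹²) = 10·log₁₀(4.5×10^12).
L = 10·(0.6532 + 12) = 126.53 dB.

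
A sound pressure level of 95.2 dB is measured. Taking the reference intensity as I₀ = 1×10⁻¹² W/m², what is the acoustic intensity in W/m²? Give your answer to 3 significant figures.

I = I₀·10^(L/10) = 10⁻¹² × 10^(95.2/10) = 10^(-2.480).

0.00331 W/m²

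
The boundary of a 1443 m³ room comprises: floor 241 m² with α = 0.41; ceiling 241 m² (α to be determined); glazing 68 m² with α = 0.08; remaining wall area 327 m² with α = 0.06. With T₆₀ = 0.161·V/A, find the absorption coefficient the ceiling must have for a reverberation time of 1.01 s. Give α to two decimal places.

0.44

A = 0.161·V/T₆₀ = 0.161·1443/1.01 = 230.02 m² sabins.
Absorption from the other surfaces = 241·0.41 + 68·0.08 + 327·0.06 = 123.87 m², so the ceiling must supply 106.15 m² over 241 m².
α = 106.15/241 = 0.440.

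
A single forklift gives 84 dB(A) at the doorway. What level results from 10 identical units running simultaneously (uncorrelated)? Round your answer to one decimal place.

N identical incoherent sources raise the level by 10·log₁₀ N.
L_total = 84 + 10·log₁₀(10) = 84 + 10.000 = 94.00 dB(A).

94.0 dB(A)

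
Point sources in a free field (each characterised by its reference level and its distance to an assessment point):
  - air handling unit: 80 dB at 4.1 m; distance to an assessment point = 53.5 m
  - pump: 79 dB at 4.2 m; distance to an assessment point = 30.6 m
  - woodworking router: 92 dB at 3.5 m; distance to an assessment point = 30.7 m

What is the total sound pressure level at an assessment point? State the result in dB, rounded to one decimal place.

Propagate each source to the receiver with L = L_ref − 20·log₁₀(r/r_ref), then add intensities.
air handling unit: 80 − 20·log₁₀(53.5/4.1) = 80 − 22.31 = 57.69 dB.
pump: 79 − 20·log₁₀(30.6/4.2) = 79 − 17.25 = 61.75 dB.
woodworking router: 92 − 20·log₁₀(30.7/3.5) = 92 − 18.86 = 73.14 dB.
Σ 10^(L/10) = 2.268e+07 → L_total = 10·log₁₀(2.268e+07) = 73.56 dB.

73.6 dB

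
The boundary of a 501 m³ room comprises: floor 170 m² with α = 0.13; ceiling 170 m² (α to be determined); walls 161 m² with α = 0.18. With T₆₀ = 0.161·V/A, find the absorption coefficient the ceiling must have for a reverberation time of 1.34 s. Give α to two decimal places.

0.05

Required total absorption A = 0.161·501/1.34 = 60.19 m².
Absorption from the other surfaces = 170·0.13 + 161·0.18 = 51.08 m², so the ceiling must supply 9.11 m² over 170 m².
α = 9.11/170 = 0.054.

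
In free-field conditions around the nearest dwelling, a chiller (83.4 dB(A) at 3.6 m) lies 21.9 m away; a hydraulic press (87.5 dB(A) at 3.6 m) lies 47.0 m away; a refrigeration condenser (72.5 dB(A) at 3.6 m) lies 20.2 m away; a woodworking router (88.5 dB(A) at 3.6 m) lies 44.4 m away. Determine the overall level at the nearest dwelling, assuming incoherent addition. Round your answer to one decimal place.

71.6 dB(A)

Propagate each source to the receiver with L = L_ref − 20·log₁₀(r/r_ref), then add intensities.
chiller: 83.4 − 20·log₁₀(21.9/3.6) = 83.4 − 15.68 = 67.72 dB(A).
hydraulic press: 87.5 − 20·log₁₀(47.0/3.6) = 87.5 − 22.32 = 65.18 dB(A).
refrigeration condenser: 72.5 − 20·log₁₀(20.2/3.6) = 72.5 − 14.98 = 57.52 dB(A).
woodworking router: 88.5 − 20·log₁₀(44.4/3.6) = 88.5 − 21.82 = 66.68 dB(A).
Σ 10^(L/10) = 1.443e+07 → L_total = 10·log₁₀(1.443e+07) = 71.59 dB(A).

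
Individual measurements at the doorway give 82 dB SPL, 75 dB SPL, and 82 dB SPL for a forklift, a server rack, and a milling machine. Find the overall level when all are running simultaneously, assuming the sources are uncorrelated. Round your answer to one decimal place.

85.4 dB SPL

For uncorrelated sources the intensities add, so convert each level to linear form, sum, and take 10·log₁₀ of the total.
Σ 10^(L/10) = 10^(82/10) + 10^(75/10) + 10^(82/10) = 3.486e+08.
L_total = 10·log₁₀(3.486e+08) = 85.42 dB SPL.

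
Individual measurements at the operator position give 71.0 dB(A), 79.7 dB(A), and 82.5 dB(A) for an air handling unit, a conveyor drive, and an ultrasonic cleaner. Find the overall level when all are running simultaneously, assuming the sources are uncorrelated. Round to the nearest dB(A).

For uncorrelated sources the intensities add, so convert each level to linear form, sum, and take 10·log₁₀ of the total.
Σ 10^(L/10) = 10^(71.0/10) + 10^(79.7/10) + 10^(82.5/10) = 2.837e+08.
L_total = 10·log₁₀(2.837e+08) = 84.53 dB(A).

85 dB(A)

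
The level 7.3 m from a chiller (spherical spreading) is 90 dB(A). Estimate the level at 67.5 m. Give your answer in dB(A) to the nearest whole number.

71 dB(A)

For a point source, L₂ = L₁ − 20·log₁₀(r₂/r₁).
L₂ = 90 − 20·log₁₀(67.5/7.3) = 90 − 19.320 = 70.68 dB(A).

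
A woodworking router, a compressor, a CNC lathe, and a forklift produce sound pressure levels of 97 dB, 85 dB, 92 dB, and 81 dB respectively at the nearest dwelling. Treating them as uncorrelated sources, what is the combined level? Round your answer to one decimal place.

For uncorrelated sources the intensities add, so convert each level to linear form, sum, and take 10·log₁₀ of the total.
Σ 10^(L/10) = 10^(97/10) + 10^(85/10) + 10^(92/10) + 10^(81/10) = 7.039e+09.
L_total = 10·log₁₀(7.039e+09) = 98.48 dB.

98.5 dB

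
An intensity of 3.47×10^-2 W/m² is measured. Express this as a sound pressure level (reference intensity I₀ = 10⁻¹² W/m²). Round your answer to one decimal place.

I/I₀ = 3.47×10^-2/10⁻¹² = 3.47×10^10, and L = 10·log₁₀(I/I₀).
L = 10·(0.5403 + 10) = 105.40 dB.

105.4 dB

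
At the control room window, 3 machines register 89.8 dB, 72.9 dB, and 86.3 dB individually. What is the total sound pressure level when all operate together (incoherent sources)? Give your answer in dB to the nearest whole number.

91 dB

Incoherent sources combine by intensity addition: L_total = 10·log₁₀(Σ 10^(L_i/10)).
Σ 10^(L/10) = 10^(89.8/10) + 10^(72.9/10) + 10^(86.3/10) = 1.401e+09.
L_total = 10·log₁₀(1.401e+09) = 91.46 dB.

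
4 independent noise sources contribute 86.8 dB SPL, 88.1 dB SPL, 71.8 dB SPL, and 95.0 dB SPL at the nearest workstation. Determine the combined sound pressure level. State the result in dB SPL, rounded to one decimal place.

96.3 dB SPL

Incoherent sources combine by intensity addition: L_total = 10·log₁₀(Σ 10^(L_i/10)).
Σ 10^(L/10) = 10^(86.8/10) + 10^(88.1/10) + 10^(71.8/10) + 10^(95.0/10) = 4.302e+09.
L_total = 10·log₁₀(4.302e+09) = 96.34 dB SPL.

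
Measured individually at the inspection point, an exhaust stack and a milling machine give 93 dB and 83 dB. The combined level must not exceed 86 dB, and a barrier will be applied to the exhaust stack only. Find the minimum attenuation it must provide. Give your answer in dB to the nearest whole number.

10 dB

Everything except the exhaust stack sums to 10^(83/10) = 1.995e+08 in linear terms, 83.00 dB.
To meet 86 dB overall, the treated exhaust stack may contribute at most 10^(86/10) − 1.995e+08 = 1.986e+08, i.e. 82.98 dB.
So the exhaust stack must be reduced from 93 to 82.98 dB: IL = 10.02 dB.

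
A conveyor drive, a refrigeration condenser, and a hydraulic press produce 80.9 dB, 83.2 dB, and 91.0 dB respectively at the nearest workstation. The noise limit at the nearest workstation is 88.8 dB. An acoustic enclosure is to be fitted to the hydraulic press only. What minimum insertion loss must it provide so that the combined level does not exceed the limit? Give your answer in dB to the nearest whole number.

The untreated sources together contribute 10^(80.9/10) + 10^(83.2/10) = 3.320e+08, i.e. 85.21 dB.
To meet 88.8 dB overall, the treated hydraulic press may contribute at most 10^(88.8/10) − 3.320e+08 = 4.266e+08, i.e. 86.30 dB.
Required insertion loss = 91.0 − 86.30 = 4.70 dB.

5 dB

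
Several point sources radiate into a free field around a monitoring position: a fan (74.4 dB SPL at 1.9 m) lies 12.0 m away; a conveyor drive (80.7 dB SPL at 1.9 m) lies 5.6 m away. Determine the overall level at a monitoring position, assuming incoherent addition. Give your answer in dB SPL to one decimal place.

71.5 dB SPL

Propagate each source to the receiver with L = L_ref − 20·log₁₀(r/r_ref), then add intensities.
fan: 74.4 − 20·log₁₀(12.0/1.9) = 74.4 − 16.01 = 58.39 dB SPL.
conveyor drive: 80.7 − 20·log₁₀(5.6/1.9) = 80.7 − 9.39 = 71.31 dB SPL.
Σ 10^(L/10) = 1.422e+07 → L_total = 10·log₁₀(1.422e+07) = 71.53 dB SPL.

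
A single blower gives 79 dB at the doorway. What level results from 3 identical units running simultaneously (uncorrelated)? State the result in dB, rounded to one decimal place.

L_total = L₁ + 10·log₁₀ N for N identical incoherent sources.
L_total = 79 + 10·log₁₀(3) = 79 + 4.771 = 83.77 dB.

83.8 dB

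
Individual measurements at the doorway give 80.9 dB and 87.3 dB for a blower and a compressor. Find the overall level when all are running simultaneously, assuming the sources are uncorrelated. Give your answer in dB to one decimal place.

88.2 dB

For uncorrelated sources the intensities add, so convert each level to linear form, sum, and take 10·log₁₀ of the total.
Σ 10^(L/10) = 10^(80.9/10) + 10^(87.3/10) = 6.601e+08.
L_total = 10·log₁₀(6.601e+08) = 88.20 dB.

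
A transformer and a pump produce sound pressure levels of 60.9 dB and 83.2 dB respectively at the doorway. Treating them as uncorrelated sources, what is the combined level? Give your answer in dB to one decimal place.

83.2 dB

For uncorrelated sources the intensities add, so convert each level to linear form, sum, and take 10·log₁₀ of the total.
Σ 10^(L/10) = 10^(60.9/10) + 10^(83.2/10) = 2.102e+08.
L_total = 10·log₁₀(2.102e+08) = 83.23 dB.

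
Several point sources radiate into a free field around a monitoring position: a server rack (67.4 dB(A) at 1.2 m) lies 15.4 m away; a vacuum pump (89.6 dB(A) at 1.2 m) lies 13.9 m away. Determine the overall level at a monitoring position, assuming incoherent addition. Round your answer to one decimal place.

Apply inverse-square spreading to bring every level to the receiver, then sum 10^(L/10).
server rack: 67.4 − 20·log₁₀(15.4/1.2) = 67.4 − 22.17 = 45.23 dB(A).
vacuum pump: 89.6 − 20·log₁₀(13.9/1.2) = 89.6 − 21.28 = 68.32 dB(A).
Σ 10^(L/10) = 6.831e+06 → L_total = 10·log₁₀(6.831e+06) = 68.34 dB(A).

68.3 dB(A)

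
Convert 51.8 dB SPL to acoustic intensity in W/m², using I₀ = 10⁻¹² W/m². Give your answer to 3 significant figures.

1.51e-07 W/m²

I = I₀·10^(L/10) = 10⁻¹² × 10^(51.8/10) = 10^(-6.820).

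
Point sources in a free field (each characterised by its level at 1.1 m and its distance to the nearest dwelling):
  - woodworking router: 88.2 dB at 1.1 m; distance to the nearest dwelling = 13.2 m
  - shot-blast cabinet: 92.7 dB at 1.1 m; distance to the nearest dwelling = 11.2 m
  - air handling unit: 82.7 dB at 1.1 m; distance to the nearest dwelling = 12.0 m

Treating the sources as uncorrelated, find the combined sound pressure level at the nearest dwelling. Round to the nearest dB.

First find each source's level at the receiver (point-source: −20·log₁₀(r/r_ref)), then combine on an intensity basis.
woodworking router: 88.2 − 20·log₁₀(13.2/1.1) = 88.2 − 21.58 = 66.62 dB.
shot-blast cabinet: 92.7 − 20·log₁₀(11.2/1.1) = 92.7 − 20.16 = 72.54 dB.
air handling unit: 82.7 − 20·log₁₀(12.0/1.1) = 82.7 − 20.76 = 61.94 dB.
Σ 10^(L/10) = 2.411e+07 → L_total = 10·log₁₀(2.411e+07) = 73.82 dB.

74 dB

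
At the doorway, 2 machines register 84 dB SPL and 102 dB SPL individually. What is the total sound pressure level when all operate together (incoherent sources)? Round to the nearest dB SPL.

102 dB SPL

For uncorrelated sources the intensities add, so convert each level to linear form, sum, and take 10·log₁₀ of the total.
Σ 10^(L/10) = 10^(84/10) + 10^(102/10) = 1.610e+10.
L_total = 10·log₁₀(1.610e+10) = 102.07 dB SPL.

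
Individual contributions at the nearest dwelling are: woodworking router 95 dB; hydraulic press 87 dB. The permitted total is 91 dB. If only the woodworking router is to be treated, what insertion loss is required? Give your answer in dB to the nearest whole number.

The untreated sources together contribute 10^(87/10) = 5.012e+08, i.e. 87.00 dB.
To meet 91 dB overall, the treated woodworking router may contribute at most 10^(91/10) − 5.012e+08 = 7.577e+08, i.e. 88.80 dB.
So the woodworking router must be reduced from 95 to 88.80 dB: IL = 6.20 dB.

6 dB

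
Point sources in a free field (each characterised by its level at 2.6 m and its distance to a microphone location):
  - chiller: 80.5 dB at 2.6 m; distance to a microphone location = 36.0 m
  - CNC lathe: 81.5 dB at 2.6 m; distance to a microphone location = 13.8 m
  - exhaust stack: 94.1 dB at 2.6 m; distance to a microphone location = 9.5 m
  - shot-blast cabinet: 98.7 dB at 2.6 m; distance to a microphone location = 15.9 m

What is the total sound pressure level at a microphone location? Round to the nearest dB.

Apply inverse-square spreading to bring every level to the receiver, then sum 10^(L/10).
chiller: 80.5 − 20·log₁₀(36.0/2.6) = 80.5 − 22.83 = 57.67 dB.
CNC lathe: 81.5 − 20·log₁₀(13.8/2.6) = 81.5 − 14.50 = 67.00 dB.
exhaust stack: 94.1 − 20·log₁₀(9.5/2.6) = 94.1 − 11.26 = 82.84 dB.
shot-blast cabinet: 98.7 − 20·log₁₀(15.9/2.6) = 98.7 − 15.73 = 82.97 dB.
Σ 10^(L/10) = 3.964e+08 → L_total = 10·log₁₀(3.964e+08) = 85.98 dB.

86 dB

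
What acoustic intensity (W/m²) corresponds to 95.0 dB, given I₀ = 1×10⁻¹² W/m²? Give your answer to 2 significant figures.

0.0032 W/m²

I/I₀ = 10^(95.0/10) = 3.162e+09, so I = 3.162e+09 × 10⁻¹² W/m².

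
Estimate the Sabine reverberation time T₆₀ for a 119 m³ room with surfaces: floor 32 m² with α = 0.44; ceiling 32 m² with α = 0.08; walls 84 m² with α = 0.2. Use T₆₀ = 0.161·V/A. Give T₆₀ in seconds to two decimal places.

0.57 s

Summing Sᵢαᵢ: 32·0.44 + 32·0.08 + 84·0.2 = 33.44 m².
T₆₀ = 0.161·V/A = 0.161·119/33.44 = 0.573 s.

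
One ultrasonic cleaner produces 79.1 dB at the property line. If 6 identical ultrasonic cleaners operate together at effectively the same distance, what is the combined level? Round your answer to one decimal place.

86.9 dB

N identical incoherent sources raise the level by 10·log₁₀ N.
L_total = 79.1 + 10·log₁₀(6) = 79.1 + 7.782 = 86.88 dB.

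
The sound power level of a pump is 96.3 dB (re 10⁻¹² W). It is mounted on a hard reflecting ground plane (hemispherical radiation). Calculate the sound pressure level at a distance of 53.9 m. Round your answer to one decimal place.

53.7 dB

The power spreads over a hemisphere of area 2π·r², so L_p = L_w − 10·log₁₀(2π·r²).
2π·r² = 1.825e+04 m², 10·log₁₀ of that is 42.614 dB.
L_p = 96.3 − 42.614 = 53.69 dB.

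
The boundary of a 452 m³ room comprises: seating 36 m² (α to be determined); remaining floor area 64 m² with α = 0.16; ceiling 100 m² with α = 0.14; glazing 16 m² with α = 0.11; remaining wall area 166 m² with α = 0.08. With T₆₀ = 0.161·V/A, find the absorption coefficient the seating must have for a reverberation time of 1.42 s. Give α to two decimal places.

A = 0.161·V/T₆₀ = 0.161·452/1.42 = 51.25 m² sabins.
Absorption from the other surfaces = 64·0.16 + 100·0.14 + 16·0.11 + 166·0.08 = 39.28 m², so the seating must supply 11.97 m² over 36 m².
α = 11.97/36 = 0.332.

0.33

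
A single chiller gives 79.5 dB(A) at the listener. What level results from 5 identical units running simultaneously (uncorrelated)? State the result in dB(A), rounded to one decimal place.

L_total = L₁ + 10·log₁₀ N for N identical incoherent sources.
L_total = 79.5 + 10·log₁₀(5) = 79.5 + 6.990 = 86.49 dB(A).

86.5 dB(A)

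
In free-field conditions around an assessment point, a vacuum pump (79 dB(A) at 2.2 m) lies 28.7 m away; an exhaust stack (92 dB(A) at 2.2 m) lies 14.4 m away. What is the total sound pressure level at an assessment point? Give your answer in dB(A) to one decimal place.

First find each source's level at the receiver (point-source: −20·log₁₀(r/r_ref)), then combine on an intensity basis.
vacuum pump: 79 − 20·log₁₀(28.7/2.2) = 79 − 22.31 = 56.69 dB(A).
exhaust stack: 92 − 20·log₁₀(14.4/2.2) = 92 − 16.32 = 75.68 dB(A).
Σ 10^(L/10) = 3.746e+07 → L_total = 10·log₁₀(3.746e+07) = 75.74 dB(A).

75.7 dB(A)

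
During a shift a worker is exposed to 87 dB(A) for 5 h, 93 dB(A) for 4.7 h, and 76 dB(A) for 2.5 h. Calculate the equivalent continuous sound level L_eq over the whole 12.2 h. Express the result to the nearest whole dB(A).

90 dB(A)

Weight each interval's intensity by its duration and average over T = 12.2 h:
Σ tᵢ·10^(Lᵢ/10) = 5·10^(87/10) + 4.7·10^(93/10) + 2.5·10^(76/10) = 1.198e+10.
L_eq = 10·log₁₀(1.198e+10/12.2) = 89.92 dB(A).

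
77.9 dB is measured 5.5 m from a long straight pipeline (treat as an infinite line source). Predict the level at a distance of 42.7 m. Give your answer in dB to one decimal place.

For a line source, L₂ = L₁ − 10·log₁₀(r₂/r₁).
L₂ = 77.9 − 10·log₁₀(42.7/5.5) = 77.9 − 8.901 = 69.00 dB.

69.0 dB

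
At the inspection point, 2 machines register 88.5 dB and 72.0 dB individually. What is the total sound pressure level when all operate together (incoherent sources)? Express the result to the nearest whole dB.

89 dB

For uncorrelated sources the intensities add, so convert each level to linear form, sum, and take 10·log₁₀ of the total.
Σ 10^(L/10) = 10^(88.5/10) + 10^(72.0/10) = 7.238e+08.
L_total = 10·log₁₀(7.238e+08) = 88.60 dB.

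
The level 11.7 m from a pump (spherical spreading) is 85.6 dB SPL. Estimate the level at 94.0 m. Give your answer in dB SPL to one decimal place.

67.5 dB SPL

Point-source attenuation: ΔL = 20·log₁₀(r₂/r₁) = 20·log₁₀(94.0/11.7) = 18.099 dB.
L₂ = 85.6 − 20·log₁₀(94.0/11.7) = 85.6 − 18.099 = 67.50 dB SPL.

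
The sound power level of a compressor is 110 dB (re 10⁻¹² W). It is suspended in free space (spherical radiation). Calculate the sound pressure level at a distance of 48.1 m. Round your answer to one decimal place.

65.4 dB

L_p = L_w − 10·log₁₀(4π·r²) with r = 48.1 m.
4π·r² = 2.907e+04 m², 10·log₁₀ of that is 44.635 dB.
L_p = 110 − 44.635 = 65.36 dB.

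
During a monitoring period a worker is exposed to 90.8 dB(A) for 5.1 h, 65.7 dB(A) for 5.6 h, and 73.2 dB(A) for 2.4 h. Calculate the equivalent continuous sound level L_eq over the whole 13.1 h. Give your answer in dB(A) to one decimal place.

86.8 dB(A)

The energy average is taken in the linear domain: L_eq = 10·log₁₀[(Σ tᵢ·10^(Lᵢ/10))/T], T = 13.1 h.
Σ tᵢ·10^(Lᵢ/10) = 5.1·10^(90.8/10) + 5.6·10^(65.7/10) + 2.4·10^(73.2/10) = 6.202e+09.
L_eq = 10·log₁₀(6.202e+09/13.1) = 86.75 dB(A).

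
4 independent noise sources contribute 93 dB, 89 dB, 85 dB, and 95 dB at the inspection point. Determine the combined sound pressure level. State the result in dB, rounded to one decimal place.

Incoherent sources combine by intensity addition: L_total = 10·log₁₀(Σ 10^(L_i/10)).
Σ 10^(L/10) = 10^(93/10) + 10^(89/10) + 10^(85/10) + 10^(95/10) = 6.268e+09.
L_total = 10·log₁₀(6.268e+09) = 97.97 dB.

98.0 dB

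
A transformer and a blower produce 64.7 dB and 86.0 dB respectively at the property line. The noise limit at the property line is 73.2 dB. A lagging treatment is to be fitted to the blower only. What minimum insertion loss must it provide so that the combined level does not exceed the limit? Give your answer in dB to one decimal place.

13.5 dB

Fixed contribution from the other source: Σ 10^(L/10) = 10^(64.7/10) = 2.951e+06 (64.70 dB).
To meet 73.2 dB overall, the treated blower may contribute at most 10^(73.2/10) − 2.951e+06 = 1.794e+07, i.e. 72.54 dB.
So the blower must be reduced from 86.0 to 72.54 dB: IL = 13.46 dB.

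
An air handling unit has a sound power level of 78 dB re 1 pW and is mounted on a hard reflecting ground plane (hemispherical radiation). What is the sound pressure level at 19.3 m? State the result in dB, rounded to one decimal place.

44.3 dB

Free-field hemispherical radiation: L_p = L_w − 10·log₁₀(2π·r²), r = 19.3 m.
2π·r² = 2340 m², 10·log₁₀ of that is 33.693 dB.
L_p = 78 − 33.693 = 44.31 dB.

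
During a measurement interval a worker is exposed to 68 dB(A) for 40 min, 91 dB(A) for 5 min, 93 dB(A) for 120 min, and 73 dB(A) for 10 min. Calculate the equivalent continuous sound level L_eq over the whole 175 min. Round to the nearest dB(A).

91 dB(A)

L_eq = 10·log₁₀[(1/T)·Σ tᵢ·10^(Lᵢ/10)] with T = 175 min.
Σ tᵢ·10^(Lᵢ/10) = 40·10^(68/10) + 5·10^(91/10) + 120·10^(93/10) + 10·10^(73/10) = 2.462e+11.
L_eq = 10·log₁₀(2.462e+11/175) = 91.48 dB(A).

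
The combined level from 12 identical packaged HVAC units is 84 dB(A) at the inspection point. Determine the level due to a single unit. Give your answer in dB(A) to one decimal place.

12 equal contributions raise the level by 10·log₁₀ 12 = 10.792 dB, so each unit alone gives 84 − 10.792.

73.2 dB(A)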